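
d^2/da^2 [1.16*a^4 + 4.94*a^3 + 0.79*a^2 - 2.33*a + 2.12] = 13.92*a^2 + 29.64*a + 1.58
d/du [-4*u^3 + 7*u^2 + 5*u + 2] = -12*u^2 + 14*u + 5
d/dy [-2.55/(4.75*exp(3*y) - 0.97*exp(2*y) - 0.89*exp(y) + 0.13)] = (36.3375*exp(2*y) - 4.947*exp(y) - 2.2695)*exp(y)/(4.75*exp(3*y) - 0.97*exp(2*y) - 0.89*exp(y) + 0.13)^2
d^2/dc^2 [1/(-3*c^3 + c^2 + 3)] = 2*(c^2*(9*c - 2)^2 + (9*c - 1)*(-3*c^3 + c^2 + 3))/(-3*c^3 + c^2 + 3)^3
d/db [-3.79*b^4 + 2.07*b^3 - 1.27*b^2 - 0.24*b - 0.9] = -15.16*b^3 + 6.21*b^2 - 2.54*b - 0.24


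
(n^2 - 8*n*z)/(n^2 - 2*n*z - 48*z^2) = n/(n + 6*z)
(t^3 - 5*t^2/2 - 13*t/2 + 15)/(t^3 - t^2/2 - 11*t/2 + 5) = (t - 3)/(t - 1)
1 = 1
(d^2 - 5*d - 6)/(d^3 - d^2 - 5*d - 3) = (d - 6)/(d^2 - 2*d - 3)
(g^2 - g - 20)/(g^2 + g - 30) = (g + 4)/(g + 6)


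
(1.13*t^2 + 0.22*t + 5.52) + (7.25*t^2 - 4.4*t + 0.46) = 8.38*t^2 - 4.18*t + 5.98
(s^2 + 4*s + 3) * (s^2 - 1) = s^4 + 4*s^3 + 2*s^2 - 4*s - 3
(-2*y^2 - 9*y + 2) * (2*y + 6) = -4*y^3 - 30*y^2 - 50*y + 12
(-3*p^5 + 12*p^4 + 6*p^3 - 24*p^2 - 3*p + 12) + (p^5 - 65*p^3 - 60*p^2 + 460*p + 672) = -2*p^5 + 12*p^4 - 59*p^3 - 84*p^2 + 457*p + 684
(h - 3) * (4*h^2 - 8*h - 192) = 4*h^3 - 20*h^2 - 168*h + 576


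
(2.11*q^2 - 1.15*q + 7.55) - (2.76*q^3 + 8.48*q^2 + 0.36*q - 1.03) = -2.76*q^3 - 6.37*q^2 - 1.51*q + 8.58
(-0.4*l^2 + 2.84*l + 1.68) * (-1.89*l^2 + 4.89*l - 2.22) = 0.756*l^4 - 7.3236*l^3 + 11.6004*l^2 + 1.9104*l - 3.7296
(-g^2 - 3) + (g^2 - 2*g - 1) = -2*g - 4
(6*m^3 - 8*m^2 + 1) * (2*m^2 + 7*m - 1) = 12*m^5 + 26*m^4 - 62*m^3 + 10*m^2 + 7*m - 1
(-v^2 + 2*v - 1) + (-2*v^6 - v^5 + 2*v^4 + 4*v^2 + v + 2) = -2*v^6 - v^5 + 2*v^4 + 3*v^2 + 3*v + 1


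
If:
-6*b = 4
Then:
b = -2/3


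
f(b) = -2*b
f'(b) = -2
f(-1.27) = 2.54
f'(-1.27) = -2.00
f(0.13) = -0.26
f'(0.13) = -2.00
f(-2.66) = 5.32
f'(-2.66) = -2.00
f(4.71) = -9.42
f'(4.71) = -2.00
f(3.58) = -7.16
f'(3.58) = -2.00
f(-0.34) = 0.68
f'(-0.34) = -2.00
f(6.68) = -13.36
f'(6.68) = -2.00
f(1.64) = -3.28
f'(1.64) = -2.00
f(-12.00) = 24.00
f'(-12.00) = -2.00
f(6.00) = -12.00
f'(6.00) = -2.00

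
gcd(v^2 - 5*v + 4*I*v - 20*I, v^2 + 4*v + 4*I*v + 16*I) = v + 4*I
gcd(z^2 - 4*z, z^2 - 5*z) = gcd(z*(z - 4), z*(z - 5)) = z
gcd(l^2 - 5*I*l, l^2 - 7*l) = l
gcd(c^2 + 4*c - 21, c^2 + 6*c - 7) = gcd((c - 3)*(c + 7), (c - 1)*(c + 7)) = c + 7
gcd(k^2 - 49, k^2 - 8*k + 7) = k - 7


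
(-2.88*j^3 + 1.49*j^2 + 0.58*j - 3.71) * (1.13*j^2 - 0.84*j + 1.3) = -3.2544*j^5 + 4.1029*j^4 - 4.3402*j^3 - 2.7425*j^2 + 3.8704*j - 4.823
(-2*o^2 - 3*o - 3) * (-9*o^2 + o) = 18*o^4 + 25*o^3 + 24*o^2 - 3*o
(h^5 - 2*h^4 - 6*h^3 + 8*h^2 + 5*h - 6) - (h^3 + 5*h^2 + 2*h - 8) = h^5 - 2*h^4 - 7*h^3 + 3*h^2 + 3*h + 2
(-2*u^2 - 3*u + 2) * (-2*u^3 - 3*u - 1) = 4*u^5 + 6*u^4 + 2*u^3 + 11*u^2 - 3*u - 2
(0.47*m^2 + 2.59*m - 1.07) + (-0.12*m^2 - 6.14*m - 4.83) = 0.35*m^2 - 3.55*m - 5.9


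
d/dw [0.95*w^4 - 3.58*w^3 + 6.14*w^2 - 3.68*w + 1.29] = 3.8*w^3 - 10.74*w^2 + 12.28*w - 3.68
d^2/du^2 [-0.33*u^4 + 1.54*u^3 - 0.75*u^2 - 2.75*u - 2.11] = -3.96*u^2 + 9.24*u - 1.5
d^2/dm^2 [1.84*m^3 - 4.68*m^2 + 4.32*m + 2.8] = 11.04*m - 9.36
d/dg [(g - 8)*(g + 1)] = 2*g - 7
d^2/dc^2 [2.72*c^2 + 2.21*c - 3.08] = 5.44000000000000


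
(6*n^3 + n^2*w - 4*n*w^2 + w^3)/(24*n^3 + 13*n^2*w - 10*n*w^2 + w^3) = (-2*n + w)/(-8*n + w)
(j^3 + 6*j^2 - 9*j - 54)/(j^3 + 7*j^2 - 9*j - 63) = (j + 6)/(j + 7)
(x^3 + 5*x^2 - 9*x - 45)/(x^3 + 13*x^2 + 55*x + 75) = (x - 3)/(x + 5)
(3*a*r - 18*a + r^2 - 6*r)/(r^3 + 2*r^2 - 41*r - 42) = (3*a + r)/(r^2 + 8*r + 7)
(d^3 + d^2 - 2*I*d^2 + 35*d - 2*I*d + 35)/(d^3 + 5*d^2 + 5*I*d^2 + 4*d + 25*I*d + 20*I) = (d - 7*I)/(d + 4)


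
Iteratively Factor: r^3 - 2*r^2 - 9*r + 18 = (r - 3)*(r^2 + r - 6) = (r - 3)*(r - 2)*(r + 3)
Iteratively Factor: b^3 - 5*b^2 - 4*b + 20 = (b + 2)*(b^2 - 7*b + 10) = (b - 2)*(b + 2)*(b - 5)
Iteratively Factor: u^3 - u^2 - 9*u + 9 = (u + 3)*(u^2 - 4*u + 3) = (u - 1)*(u + 3)*(u - 3)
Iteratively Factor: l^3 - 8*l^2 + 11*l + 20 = (l - 4)*(l^2 - 4*l - 5) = (l - 4)*(l + 1)*(l - 5)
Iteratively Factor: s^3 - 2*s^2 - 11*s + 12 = (s - 4)*(s^2 + 2*s - 3) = (s - 4)*(s - 1)*(s + 3)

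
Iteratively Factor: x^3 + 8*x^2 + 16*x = (x + 4)*(x^2 + 4*x) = (x + 4)^2*(x)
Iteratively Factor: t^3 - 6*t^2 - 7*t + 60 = (t - 5)*(t^2 - t - 12) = (t - 5)*(t - 4)*(t + 3)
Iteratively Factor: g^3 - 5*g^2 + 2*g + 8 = (g + 1)*(g^2 - 6*g + 8) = (g - 4)*(g + 1)*(g - 2)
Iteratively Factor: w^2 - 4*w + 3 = (w - 1)*(w - 3)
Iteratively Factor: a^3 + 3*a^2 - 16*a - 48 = (a + 3)*(a^2 - 16) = (a + 3)*(a + 4)*(a - 4)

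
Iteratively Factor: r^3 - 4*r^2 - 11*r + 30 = (r - 2)*(r^2 - 2*r - 15) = (r - 5)*(r - 2)*(r + 3)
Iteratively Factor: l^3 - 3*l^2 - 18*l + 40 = (l + 4)*(l^2 - 7*l + 10) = (l - 5)*(l + 4)*(l - 2)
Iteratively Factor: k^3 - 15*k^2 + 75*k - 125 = (k - 5)*(k^2 - 10*k + 25) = (k - 5)^2*(k - 5)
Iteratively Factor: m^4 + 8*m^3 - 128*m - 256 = (m + 4)*(m^3 + 4*m^2 - 16*m - 64) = (m - 4)*(m + 4)*(m^2 + 8*m + 16) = (m - 4)*(m + 4)^2*(m + 4)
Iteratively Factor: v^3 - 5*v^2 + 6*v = (v - 3)*(v^2 - 2*v) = v*(v - 3)*(v - 2)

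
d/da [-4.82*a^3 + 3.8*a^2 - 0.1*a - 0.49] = -14.46*a^2 + 7.6*a - 0.1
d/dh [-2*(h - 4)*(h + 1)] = 6 - 4*h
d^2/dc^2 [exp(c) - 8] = exp(c)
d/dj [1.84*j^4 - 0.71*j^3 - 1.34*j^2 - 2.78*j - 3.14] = 7.36*j^3 - 2.13*j^2 - 2.68*j - 2.78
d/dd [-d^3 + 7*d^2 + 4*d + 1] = -3*d^2 + 14*d + 4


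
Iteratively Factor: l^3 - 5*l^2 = (l)*(l^2 - 5*l) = l*(l - 5)*(l)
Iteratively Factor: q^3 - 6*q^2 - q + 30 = (q + 2)*(q^2 - 8*q + 15) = (q - 5)*(q + 2)*(q - 3)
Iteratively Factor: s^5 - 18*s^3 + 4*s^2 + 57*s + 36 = (s - 3)*(s^4 + 3*s^3 - 9*s^2 - 23*s - 12) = (s - 3)*(s + 1)*(s^3 + 2*s^2 - 11*s - 12) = (s - 3)*(s + 1)^2*(s^2 + s - 12) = (s - 3)*(s + 1)^2*(s + 4)*(s - 3)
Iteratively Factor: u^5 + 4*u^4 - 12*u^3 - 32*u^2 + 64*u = (u + 4)*(u^4 - 12*u^2 + 16*u) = (u + 4)^2*(u^3 - 4*u^2 + 4*u) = (u - 2)*(u + 4)^2*(u^2 - 2*u) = u*(u - 2)*(u + 4)^2*(u - 2)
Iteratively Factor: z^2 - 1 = (z - 1)*(z + 1)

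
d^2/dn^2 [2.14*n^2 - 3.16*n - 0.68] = 4.28000000000000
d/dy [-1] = 0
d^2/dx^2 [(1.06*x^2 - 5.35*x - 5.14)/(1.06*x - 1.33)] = -22.8854/(1.191016*x^3 - 4.483164*x^2 + 5.625102*x - 2.352637)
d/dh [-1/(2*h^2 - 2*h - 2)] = (h - 1/2)/(-h^2 + h + 1)^2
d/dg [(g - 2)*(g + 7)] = 2*g + 5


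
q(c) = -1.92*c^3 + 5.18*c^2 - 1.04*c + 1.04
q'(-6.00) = -270.56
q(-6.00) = 608.48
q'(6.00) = -146.24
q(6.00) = -233.44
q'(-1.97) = -43.80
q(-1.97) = 37.87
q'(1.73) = -0.36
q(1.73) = 4.80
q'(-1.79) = -38.04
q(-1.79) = 30.51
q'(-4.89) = -189.43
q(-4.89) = 354.50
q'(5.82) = -135.85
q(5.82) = -208.06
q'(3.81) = -45.18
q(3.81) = -33.92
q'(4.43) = -68.18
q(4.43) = -68.83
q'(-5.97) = -268.18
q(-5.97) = 600.40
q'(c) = -5.76*c^2 + 10.36*c - 1.04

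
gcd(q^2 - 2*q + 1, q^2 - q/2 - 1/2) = q - 1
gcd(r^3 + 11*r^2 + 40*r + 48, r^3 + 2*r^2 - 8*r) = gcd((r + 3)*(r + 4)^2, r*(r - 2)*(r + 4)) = r + 4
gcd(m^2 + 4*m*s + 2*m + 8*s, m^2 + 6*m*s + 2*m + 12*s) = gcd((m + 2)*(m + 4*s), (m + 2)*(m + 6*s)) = m + 2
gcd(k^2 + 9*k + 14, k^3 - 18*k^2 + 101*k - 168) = 1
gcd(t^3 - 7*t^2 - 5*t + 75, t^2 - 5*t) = t - 5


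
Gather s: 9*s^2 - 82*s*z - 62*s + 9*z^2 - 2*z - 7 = 9*s^2 + s*(-82*z - 62) + 9*z^2 - 2*z - 7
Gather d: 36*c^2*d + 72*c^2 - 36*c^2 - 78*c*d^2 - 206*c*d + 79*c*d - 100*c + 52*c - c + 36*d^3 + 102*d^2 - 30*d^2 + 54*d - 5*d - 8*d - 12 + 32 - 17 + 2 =36*c^2 - 49*c + 36*d^3 + d^2*(72 - 78*c) + d*(36*c^2 - 127*c + 41) + 5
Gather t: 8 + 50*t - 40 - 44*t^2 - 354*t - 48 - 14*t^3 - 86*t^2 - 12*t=-14*t^3 - 130*t^2 - 316*t - 80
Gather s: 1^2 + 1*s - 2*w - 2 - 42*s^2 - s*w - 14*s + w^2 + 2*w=-42*s^2 + s*(-w - 13) + w^2 - 1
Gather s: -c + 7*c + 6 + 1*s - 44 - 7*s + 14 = 6*c - 6*s - 24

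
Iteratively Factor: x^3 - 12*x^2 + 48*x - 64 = (x - 4)*(x^2 - 8*x + 16) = (x - 4)^2*(x - 4)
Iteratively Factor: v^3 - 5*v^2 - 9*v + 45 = (v + 3)*(v^2 - 8*v + 15) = (v - 3)*(v + 3)*(v - 5)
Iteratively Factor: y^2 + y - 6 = (y - 2)*(y + 3)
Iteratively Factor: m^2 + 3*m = (m)*(m + 3)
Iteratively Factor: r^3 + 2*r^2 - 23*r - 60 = (r + 4)*(r^2 - 2*r - 15) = (r + 3)*(r + 4)*(r - 5)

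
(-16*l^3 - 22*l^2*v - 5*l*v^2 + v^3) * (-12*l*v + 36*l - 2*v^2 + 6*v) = 192*l^4*v - 576*l^4 + 296*l^3*v^2 - 888*l^3*v + 104*l^2*v^3 - 312*l^2*v^2 - 2*l*v^4 + 6*l*v^3 - 2*v^5 + 6*v^4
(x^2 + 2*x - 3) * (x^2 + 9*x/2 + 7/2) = x^4 + 13*x^3/2 + 19*x^2/2 - 13*x/2 - 21/2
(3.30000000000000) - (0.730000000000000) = 2.57000000000000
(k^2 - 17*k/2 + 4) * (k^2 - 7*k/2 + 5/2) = k^4 - 12*k^3 + 145*k^2/4 - 141*k/4 + 10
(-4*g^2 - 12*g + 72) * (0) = 0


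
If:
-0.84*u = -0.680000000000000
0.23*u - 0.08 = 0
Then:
No Solution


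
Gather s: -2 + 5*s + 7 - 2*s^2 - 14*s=-2*s^2 - 9*s + 5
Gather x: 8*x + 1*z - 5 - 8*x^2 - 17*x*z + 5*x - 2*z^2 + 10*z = -8*x^2 + x*(13 - 17*z) - 2*z^2 + 11*z - 5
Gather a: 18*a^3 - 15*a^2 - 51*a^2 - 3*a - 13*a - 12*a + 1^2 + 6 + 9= 18*a^3 - 66*a^2 - 28*a + 16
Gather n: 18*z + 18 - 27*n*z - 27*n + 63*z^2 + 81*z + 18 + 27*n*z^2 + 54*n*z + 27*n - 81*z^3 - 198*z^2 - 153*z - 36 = n*(27*z^2 + 27*z) - 81*z^3 - 135*z^2 - 54*z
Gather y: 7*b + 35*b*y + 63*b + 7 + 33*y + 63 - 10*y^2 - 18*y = 70*b - 10*y^2 + y*(35*b + 15) + 70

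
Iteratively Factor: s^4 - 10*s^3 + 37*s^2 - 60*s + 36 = (s - 3)*(s^3 - 7*s^2 + 16*s - 12) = (s - 3)*(s - 2)*(s^2 - 5*s + 6) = (s - 3)^2*(s - 2)*(s - 2)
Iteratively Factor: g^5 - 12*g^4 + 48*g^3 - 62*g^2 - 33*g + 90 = (g - 3)*(g^4 - 9*g^3 + 21*g^2 + g - 30) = (g - 3)*(g + 1)*(g^3 - 10*g^2 + 31*g - 30) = (g - 3)*(g - 2)*(g + 1)*(g^2 - 8*g + 15) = (g - 5)*(g - 3)*(g - 2)*(g + 1)*(g - 3)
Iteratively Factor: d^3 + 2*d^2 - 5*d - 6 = (d + 1)*(d^2 + d - 6) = (d - 2)*(d + 1)*(d + 3)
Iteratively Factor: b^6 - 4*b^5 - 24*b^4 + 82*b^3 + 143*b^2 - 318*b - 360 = (b - 5)*(b^5 + b^4 - 19*b^3 - 13*b^2 + 78*b + 72) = (b - 5)*(b - 3)*(b^4 + 4*b^3 - 7*b^2 - 34*b - 24) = (b - 5)*(b - 3)*(b + 2)*(b^3 + 2*b^2 - 11*b - 12) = (b - 5)*(b - 3)*(b + 2)*(b + 4)*(b^2 - 2*b - 3) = (b - 5)*(b - 3)*(b + 1)*(b + 2)*(b + 4)*(b - 3)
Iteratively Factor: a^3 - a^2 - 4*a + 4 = (a - 1)*(a^2 - 4) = (a - 1)*(a + 2)*(a - 2)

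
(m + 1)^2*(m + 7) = m^3 + 9*m^2 + 15*m + 7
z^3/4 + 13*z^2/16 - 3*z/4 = z*(z/4 + 1)*(z - 3/4)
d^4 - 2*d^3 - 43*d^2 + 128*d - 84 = (d - 6)*(d - 2)*(d - 1)*(d + 7)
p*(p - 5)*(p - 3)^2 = p^4 - 11*p^3 + 39*p^2 - 45*p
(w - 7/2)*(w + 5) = w^2 + 3*w/2 - 35/2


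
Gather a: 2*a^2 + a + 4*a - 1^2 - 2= 2*a^2 + 5*a - 3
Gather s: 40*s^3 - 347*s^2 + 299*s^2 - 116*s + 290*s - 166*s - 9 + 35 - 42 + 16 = 40*s^3 - 48*s^2 + 8*s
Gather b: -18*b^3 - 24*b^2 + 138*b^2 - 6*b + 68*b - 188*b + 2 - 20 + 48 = -18*b^3 + 114*b^2 - 126*b + 30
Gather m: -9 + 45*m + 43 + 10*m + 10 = 55*m + 44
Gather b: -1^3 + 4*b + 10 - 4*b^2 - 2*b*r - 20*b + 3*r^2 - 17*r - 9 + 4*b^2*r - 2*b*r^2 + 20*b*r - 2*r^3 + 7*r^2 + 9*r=b^2*(4*r - 4) + b*(-2*r^2 + 18*r - 16) - 2*r^3 + 10*r^2 - 8*r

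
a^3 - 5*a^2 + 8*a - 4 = (a - 2)^2*(a - 1)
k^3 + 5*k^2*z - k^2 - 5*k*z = k*(k - 1)*(k + 5*z)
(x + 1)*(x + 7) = x^2 + 8*x + 7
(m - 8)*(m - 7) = m^2 - 15*m + 56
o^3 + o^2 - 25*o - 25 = (o - 5)*(o + 1)*(o + 5)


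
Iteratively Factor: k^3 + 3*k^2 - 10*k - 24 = (k + 4)*(k^2 - k - 6) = (k + 2)*(k + 4)*(k - 3)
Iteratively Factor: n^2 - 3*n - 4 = (n + 1)*(n - 4)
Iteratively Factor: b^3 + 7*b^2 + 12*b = (b + 3)*(b^2 + 4*b) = b*(b + 3)*(b + 4)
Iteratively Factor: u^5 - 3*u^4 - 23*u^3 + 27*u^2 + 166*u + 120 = (u + 3)*(u^4 - 6*u^3 - 5*u^2 + 42*u + 40) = (u + 2)*(u + 3)*(u^3 - 8*u^2 + 11*u + 20) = (u - 4)*(u + 2)*(u + 3)*(u^2 - 4*u - 5) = (u - 5)*(u - 4)*(u + 2)*(u + 3)*(u + 1)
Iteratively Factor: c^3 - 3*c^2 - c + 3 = (c + 1)*(c^2 - 4*c + 3) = (c - 1)*(c + 1)*(c - 3)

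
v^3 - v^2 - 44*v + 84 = (v - 6)*(v - 2)*(v + 7)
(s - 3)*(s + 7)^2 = s^3 + 11*s^2 + 7*s - 147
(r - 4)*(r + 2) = r^2 - 2*r - 8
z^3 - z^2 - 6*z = z*(z - 3)*(z + 2)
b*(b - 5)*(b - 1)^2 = b^4 - 7*b^3 + 11*b^2 - 5*b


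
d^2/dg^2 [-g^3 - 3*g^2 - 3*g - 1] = -6*g - 6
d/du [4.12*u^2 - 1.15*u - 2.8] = 8.24*u - 1.15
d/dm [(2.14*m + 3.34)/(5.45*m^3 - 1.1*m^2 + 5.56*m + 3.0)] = (-23.326*m^3 - 52.255*m^2 + 7.348*m - 12.1504)/(29.7025*m^6 - 11.99*m^5 + 61.814*m^4 + 20.468*m^3 + 24.3136*m^2 + 33.36*m + 9.0)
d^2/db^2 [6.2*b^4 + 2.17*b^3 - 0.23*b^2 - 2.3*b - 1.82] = 74.4*b^2 + 13.02*b - 0.46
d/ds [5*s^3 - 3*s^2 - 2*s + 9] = 15*s^2 - 6*s - 2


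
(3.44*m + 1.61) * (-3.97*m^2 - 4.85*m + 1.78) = -13.6568*m^3 - 23.0757*m^2 - 1.6853*m + 2.8658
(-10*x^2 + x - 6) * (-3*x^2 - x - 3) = 30*x^4 + 7*x^3 + 47*x^2 + 3*x + 18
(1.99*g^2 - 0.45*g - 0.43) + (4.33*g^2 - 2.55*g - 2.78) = 6.32*g^2 - 3.0*g - 3.21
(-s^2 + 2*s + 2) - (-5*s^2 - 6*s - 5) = 4*s^2 + 8*s + 7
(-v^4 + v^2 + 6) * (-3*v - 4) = 3*v^5 + 4*v^4 - 3*v^3 - 4*v^2 - 18*v - 24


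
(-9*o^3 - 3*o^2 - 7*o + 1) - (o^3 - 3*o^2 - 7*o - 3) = 4 - 10*o^3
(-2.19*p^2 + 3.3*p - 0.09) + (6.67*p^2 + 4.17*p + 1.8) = 4.48*p^2 + 7.47*p + 1.71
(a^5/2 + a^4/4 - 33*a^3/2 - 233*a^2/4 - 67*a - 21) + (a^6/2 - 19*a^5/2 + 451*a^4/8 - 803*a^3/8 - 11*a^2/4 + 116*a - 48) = a^6/2 - 9*a^5 + 453*a^4/8 - 935*a^3/8 - 61*a^2 + 49*a - 69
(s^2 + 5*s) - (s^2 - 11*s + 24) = 16*s - 24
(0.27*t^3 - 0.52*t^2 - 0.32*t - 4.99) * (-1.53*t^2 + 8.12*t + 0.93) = -0.4131*t^5 + 2.988*t^4 - 3.4817*t^3 + 4.5527*t^2 - 40.8164*t - 4.6407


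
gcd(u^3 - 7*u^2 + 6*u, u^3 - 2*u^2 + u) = u^2 - u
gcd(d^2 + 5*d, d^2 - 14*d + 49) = 1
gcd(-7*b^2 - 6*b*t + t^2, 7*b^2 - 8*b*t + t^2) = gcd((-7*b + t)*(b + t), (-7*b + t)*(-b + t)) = -7*b + t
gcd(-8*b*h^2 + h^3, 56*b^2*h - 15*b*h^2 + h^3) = 8*b*h - h^2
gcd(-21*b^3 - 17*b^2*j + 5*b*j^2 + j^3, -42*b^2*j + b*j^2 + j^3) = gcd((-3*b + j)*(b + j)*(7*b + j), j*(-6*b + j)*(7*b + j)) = 7*b + j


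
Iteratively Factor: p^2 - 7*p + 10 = (p - 5)*(p - 2)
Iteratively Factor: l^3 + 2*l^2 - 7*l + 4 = (l - 1)*(l^2 + 3*l - 4) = (l - 1)^2*(l + 4)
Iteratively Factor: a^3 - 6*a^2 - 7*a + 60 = (a + 3)*(a^2 - 9*a + 20) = (a - 5)*(a + 3)*(a - 4)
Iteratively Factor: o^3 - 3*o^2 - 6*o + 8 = (o - 1)*(o^2 - 2*o - 8) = (o - 1)*(o + 2)*(o - 4)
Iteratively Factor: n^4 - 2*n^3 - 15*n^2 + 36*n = (n - 3)*(n^3 + n^2 - 12*n) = (n - 3)^2*(n^2 + 4*n) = n*(n - 3)^2*(n + 4)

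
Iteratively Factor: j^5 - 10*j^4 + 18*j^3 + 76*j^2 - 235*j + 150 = (j + 3)*(j^4 - 13*j^3 + 57*j^2 - 95*j + 50) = (j - 2)*(j + 3)*(j^3 - 11*j^2 + 35*j - 25) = (j - 5)*(j - 2)*(j + 3)*(j^2 - 6*j + 5) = (j - 5)^2*(j - 2)*(j + 3)*(j - 1)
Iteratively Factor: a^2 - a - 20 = (a + 4)*(a - 5)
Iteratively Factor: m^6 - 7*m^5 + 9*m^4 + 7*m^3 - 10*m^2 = (m - 2)*(m^5 - 5*m^4 - m^3 + 5*m^2) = (m - 2)*(m + 1)*(m^4 - 6*m^3 + 5*m^2) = m*(m - 2)*(m + 1)*(m^3 - 6*m^2 + 5*m) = m*(m - 2)*(m - 1)*(m + 1)*(m^2 - 5*m) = m*(m - 5)*(m - 2)*(m - 1)*(m + 1)*(m)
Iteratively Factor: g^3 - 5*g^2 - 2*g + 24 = (g - 3)*(g^2 - 2*g - 8) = (g - 4)*(g - 3)*(g + 2)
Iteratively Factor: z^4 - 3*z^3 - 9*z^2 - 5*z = (z + 1)*(z^3 - 4*z^2 - 5*z) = (z - 5)*(z + 1)*(z^2 + z) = z*(z - 5)*(z + 1)*(z + 1)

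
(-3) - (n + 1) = -n - 4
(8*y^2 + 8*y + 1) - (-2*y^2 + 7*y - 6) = 10*y^2 + y + 7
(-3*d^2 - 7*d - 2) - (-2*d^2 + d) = -d^2 - 8*d - 2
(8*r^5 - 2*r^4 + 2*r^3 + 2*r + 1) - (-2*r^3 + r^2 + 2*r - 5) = 8*r^5 - 2*r^4 + 4*r^3 - r^2 + 6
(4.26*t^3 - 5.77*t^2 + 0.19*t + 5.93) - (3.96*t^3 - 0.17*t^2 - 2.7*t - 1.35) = 0.3*t^3 - 5.6*t^2 + 2.89*t + 7.28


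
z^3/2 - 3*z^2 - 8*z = z*(z/2 + 1)*(z - 8)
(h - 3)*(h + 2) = h^2 - h - 6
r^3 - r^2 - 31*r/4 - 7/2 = (r - 7/2)*(r + 1/2)*(r + 2)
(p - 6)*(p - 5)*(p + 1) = p^3 - 10*p^2 + 19*p + 30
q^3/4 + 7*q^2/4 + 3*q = q*(q/4 + 1)*(q + 3)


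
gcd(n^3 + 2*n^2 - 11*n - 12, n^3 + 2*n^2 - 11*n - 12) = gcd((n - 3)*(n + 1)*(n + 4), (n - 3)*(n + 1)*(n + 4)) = n^3 + 2*n^2 - 11*n - 12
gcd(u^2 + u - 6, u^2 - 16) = 1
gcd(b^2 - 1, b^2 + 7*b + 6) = b + 1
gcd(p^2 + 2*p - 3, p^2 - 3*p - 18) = p + 3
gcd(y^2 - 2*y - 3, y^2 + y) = y + 1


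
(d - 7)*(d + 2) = d^2 - 5*d - 14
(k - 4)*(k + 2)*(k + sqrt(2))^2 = k^4 - 2*k^3 + 2*sqrt(2)*k^3 - 6*k^2 - 4*sqrt(2)*k^2 - 16*sqrt(2)*k - 4*k - 16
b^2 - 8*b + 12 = (b - 6)*(b - 2)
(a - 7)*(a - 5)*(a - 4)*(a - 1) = a^4 - 17*a^3 + 99*a^2 - 223*a + 140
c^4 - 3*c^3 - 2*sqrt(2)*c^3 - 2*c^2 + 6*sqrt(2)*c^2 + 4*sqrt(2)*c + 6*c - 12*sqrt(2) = (c - 3)*(c - 2*sqrt(2))*(c - sqrt(2))*(c + sqrt(2))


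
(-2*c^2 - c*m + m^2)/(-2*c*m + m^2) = (c + m)/m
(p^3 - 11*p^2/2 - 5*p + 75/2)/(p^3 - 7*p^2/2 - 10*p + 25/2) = (p - 3)/(p - 1)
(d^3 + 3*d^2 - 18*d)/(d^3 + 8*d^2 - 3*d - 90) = d/(d + 5)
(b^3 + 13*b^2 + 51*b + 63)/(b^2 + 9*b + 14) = (b^2 + 6*b + 9)/(b + 2)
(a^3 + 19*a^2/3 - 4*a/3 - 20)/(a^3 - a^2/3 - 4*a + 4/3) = (3*a^2 + 13*a - 30)/(3*a^2 - 7*a + 2)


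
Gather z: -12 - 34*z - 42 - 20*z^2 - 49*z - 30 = -20*z^2 - 83*z - 84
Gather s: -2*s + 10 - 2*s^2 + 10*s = -2*s^2 + 8*s + 10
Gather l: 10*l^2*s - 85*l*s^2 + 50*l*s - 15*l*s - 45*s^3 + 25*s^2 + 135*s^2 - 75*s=10*l^2*s + l*(-85*s^2 + 35*s) - 45*s^3 + 160*s^2 - 75*s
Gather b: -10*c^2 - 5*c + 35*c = -10*c^2 + 30*c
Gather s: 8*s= 8*s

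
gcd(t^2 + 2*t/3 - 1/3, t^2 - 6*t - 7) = t + 1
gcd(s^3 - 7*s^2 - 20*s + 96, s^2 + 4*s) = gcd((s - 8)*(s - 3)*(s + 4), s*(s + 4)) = s + 4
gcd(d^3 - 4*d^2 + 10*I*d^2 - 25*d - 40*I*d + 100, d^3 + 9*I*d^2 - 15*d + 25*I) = d^2 + 10*I*d - 25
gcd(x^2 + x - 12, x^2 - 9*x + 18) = x - 3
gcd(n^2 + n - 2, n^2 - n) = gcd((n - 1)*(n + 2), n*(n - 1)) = n - 1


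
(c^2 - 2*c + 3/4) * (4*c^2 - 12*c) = 4*c^4 - 20*c^3 + 27*c^2 - 9*c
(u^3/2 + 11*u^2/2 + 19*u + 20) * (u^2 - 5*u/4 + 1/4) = u^5/2 + 39*u^4/8 + 49*u^3/4 - 19*u^2/8 - 81*u/4 + 5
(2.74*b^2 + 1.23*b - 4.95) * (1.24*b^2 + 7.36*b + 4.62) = 3.3976*b^4 + 21.6916*b^3 + 15.5736*b^2 - 30.7494*b - 22.869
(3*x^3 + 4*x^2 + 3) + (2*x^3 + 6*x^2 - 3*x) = 5*x^3 + 10*x^2 - 3*x + 3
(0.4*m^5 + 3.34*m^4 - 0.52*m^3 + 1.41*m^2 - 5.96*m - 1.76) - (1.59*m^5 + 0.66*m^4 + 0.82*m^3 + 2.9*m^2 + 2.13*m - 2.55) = -1.19*m^5 + 2.68*m^4 - 1.34*m^3 - 1.49*m^2 - 8.09*m + 0.79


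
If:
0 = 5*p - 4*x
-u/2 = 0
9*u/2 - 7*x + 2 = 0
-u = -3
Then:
No Solution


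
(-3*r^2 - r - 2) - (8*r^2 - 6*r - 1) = -11*r^2 + 5*r - 1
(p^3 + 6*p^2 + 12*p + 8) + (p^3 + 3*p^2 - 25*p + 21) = 2*p^3 + 9*p^2 - 13*p + 29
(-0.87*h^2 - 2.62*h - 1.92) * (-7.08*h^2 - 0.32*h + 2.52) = 6.1596*h^4 + 18.828*h^3 + 12.2396*h^2 - 5.988*h - 4.8384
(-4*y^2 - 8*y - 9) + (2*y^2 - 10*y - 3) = -2*y^2 - 18*y - 12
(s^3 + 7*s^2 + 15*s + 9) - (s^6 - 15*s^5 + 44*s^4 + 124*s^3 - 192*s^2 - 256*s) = -s^6 + 15*s^5 - 44*s^4 - 123*s^3 + 199*s^2 + 271*s + 9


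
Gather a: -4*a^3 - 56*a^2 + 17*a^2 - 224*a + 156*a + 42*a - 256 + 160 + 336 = -4*a^3 - 39*a^2 - 26*a + 240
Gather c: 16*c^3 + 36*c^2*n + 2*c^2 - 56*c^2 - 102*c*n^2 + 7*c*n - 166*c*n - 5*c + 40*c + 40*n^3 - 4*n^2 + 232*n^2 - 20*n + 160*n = 16*c^3 + c^2*(36*n - 54) + c*(-102*n^2 - 159*n + 35) + 40*n^3 + 228*n^2 + 140*n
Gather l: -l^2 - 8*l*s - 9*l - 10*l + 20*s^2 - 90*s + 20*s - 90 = -l^2 + l*(-8*s - 19) + 20*s^2 - 70*s - 90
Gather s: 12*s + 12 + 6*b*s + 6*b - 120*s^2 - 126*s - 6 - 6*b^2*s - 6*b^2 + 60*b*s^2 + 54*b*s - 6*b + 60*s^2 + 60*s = -6*b^2 + s^2*(60*b - 60) + s*(-6*b^2 + 60*b - 54) + 6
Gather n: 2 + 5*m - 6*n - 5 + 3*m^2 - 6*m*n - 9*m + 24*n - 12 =3*m^2 - 4*m + n*(18 - 6*m) - 15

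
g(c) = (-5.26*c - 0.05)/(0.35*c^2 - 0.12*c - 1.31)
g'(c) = (0.12 - 0.7*c)*(-5.26*c - 0.05)/(0.35*c^2 - 0.12*c - 1.31)^2 - 5.26/(0.35*c^2 - 0.12*c - 1.31) = (1.841*c^2 + 0.035*c + 6.8846)/(0.1225*c^4 - 0.084*c^3 - 0.9026*c^2 + 0.3144*c + 1.7161)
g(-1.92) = 47.71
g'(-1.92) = 306.61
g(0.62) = 2.65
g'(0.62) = 4.87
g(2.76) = -14.21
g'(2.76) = 19.99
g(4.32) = -4.84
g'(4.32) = 1.87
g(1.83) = 27.07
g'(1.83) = 102.62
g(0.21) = 0.87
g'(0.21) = 4.00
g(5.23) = -3.61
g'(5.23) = 0.98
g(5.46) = -3.40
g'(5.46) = 0.86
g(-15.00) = 1.00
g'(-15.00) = 0.07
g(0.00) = 0.04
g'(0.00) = 4.01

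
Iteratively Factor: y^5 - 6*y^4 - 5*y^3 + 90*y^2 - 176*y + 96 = (y + 4)*(y^4 - 10*y^3 + 35*y^2 - 50*y + 24) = (y - 3)*(y + 4)*(y^3 - 7*y^2 + 14*y - 8) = (y - 3)*(y - 2)*(y + 4)*(y^2 - 5*y + 4) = (y - 3)*(y - 2)*(y - 1)*(y + 4)*(y - 4)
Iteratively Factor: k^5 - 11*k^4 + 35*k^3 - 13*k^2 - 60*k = (k - 3)*(k^4 - 8*k^3 + 11*k^2 + 20*k) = (k - 4)*(k - 3)*(k^3 - 4*k^2 - 5*k) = k*(k - 4)*(k - 3)*(k^2 - 4*k - 5) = k*(k - 5)*(k - 4)*(k - 3)*(k + 1)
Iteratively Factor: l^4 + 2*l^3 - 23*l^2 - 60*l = (l)*(l^3 + 2*l^2 - 23*l - 60) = l*(l + 4)*(l^2 - 2*l - 15) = l*(l - 5)*(l + 4)*(l + 3)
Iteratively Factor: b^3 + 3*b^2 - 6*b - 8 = (b - 2)*(b^2 + 5*b + 4) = (b - 2)*(b + 1)*(b + 4)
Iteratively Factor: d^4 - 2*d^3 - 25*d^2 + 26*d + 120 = (d + 2)*(d^3 - 4*d^2 - 17*d + 60) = (d - 5)*(d + 2)*(d^2 + d - 12) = (d - 5)*(d + 2)*(d + 4)*(d - 3)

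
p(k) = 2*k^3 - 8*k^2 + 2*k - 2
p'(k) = 6*k^2 - 16*k + 2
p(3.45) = -8.19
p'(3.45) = 18.22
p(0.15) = -1.87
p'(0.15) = -0.26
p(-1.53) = -30.95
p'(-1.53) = 40.53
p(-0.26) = -3.10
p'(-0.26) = 6.57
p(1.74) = -12.20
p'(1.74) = -7.67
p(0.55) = -2.99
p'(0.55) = -4.98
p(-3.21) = -157.01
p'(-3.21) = 115.18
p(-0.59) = -6.38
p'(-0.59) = 13.53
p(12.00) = 2326.00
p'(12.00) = 674.00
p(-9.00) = -2126.00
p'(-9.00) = 632.00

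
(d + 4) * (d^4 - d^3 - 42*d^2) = d^5 + 3*d^4 - 46*d^3 - 168*d^2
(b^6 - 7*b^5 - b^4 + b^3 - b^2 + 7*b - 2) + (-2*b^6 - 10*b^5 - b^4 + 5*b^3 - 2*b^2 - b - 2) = -b^6 - 17*b^5 - 2*b^4 + 6*b^3 - 3*b^2 + 6*b - 4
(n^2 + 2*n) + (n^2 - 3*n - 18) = 2*n^2 - n - 18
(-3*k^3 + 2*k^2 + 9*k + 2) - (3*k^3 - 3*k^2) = -6*k^3 + 5*k^2 + 9*k + 2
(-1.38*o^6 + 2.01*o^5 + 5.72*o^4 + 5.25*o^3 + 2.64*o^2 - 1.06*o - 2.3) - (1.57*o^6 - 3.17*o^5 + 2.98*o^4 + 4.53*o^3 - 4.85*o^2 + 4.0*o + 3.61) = -2.95*o^6 + 5.18*o^5 + 2.74*o^4 + 0.72*o^3 + 7.49*o^2 - 5.06*o - 5.91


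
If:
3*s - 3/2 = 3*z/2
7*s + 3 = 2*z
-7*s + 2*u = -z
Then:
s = -5/3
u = -11/3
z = -13/3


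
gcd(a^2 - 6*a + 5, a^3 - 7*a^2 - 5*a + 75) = a - 5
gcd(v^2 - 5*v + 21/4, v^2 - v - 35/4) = v - 7/2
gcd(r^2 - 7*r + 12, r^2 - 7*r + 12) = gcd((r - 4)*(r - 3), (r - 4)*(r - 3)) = r^2 - 7*r + 12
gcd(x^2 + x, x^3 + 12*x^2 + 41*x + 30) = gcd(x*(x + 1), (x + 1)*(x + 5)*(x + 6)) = x + 1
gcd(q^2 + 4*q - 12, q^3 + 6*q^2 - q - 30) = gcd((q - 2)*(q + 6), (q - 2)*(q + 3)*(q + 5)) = q - 2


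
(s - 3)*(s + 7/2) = s^2 + s/2 - 21/2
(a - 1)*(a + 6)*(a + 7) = a^3 + 12*a^2 + 29*a - 42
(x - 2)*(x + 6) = x^2 + 4*x - 12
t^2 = t^2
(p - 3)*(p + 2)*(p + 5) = p^3 + 4*p^2 - 11*p - 30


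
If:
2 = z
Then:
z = 2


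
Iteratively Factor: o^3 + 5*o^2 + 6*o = (o)*(o^2 + 5*o + 6) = o*(o + 3)*(o + 2)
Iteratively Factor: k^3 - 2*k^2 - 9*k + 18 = (k - 3)*(k^2 + k - 6) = (k - 3)*(k + 3)*(k - 2)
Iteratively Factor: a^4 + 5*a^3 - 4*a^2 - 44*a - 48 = (a + 4)*(a^3 + a^2 - 8*a - 12) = (a + 2)*(a + 4)*(a^2 - a - 6) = (a - 3)*(a + 2)*(a + 4)*(a + 2)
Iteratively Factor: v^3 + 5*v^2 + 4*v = (v)*(v^2 + 5*v + 4) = v*(v + 4)*(v + 1)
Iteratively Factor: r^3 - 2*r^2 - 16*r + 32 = (r - 4)*(r^2 + 2*r - 8) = (r - 4)*(r - 2)*(r + 4)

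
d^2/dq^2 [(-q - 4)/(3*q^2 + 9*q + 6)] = 2*(-(q + 4)*(2*q + 3)^2 + (3*q + 7)*(q^2 + 3*q + 2))/(3*(q^2 + 3*q + 2)^3)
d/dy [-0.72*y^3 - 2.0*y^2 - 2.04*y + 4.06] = -2.16*y^2 - 4.0*y - 2.04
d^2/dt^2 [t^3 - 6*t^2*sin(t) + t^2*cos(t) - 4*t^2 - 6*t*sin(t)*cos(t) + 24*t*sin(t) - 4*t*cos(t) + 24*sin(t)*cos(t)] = 6*t^2*sin(t) - t^2*cos(t) - 28*t*sin(t) + 12*t*sin(2*t) - 20*t*cos(t) + 6*t - 4*sin(t) - 48*sin(2*t) + 50*cos(t) - 12*cos(2*t) - 8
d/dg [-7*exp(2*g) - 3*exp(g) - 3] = (-14*exp(g) - 3)*exp(g)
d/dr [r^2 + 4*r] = 2*r + 4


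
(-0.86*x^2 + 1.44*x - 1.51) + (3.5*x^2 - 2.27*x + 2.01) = 2.64*x^2 - 0.83*x + 0.5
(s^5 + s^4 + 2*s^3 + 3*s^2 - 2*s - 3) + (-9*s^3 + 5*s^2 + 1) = s^5 + s^4 - 7*s^3 + 8*s^2 - 2*s - 2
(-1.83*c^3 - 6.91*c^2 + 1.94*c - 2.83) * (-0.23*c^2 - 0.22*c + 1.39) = 0.4209*c^5 + 1.9919*c^4 - 1.4697*c^3 - 9.3808*c^2 + 3.3192*c - 3.9337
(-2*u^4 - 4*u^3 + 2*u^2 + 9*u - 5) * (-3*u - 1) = 6*u^5 + 14*u^4 - 2*u^3 - 29*u^2 + 6*u + 5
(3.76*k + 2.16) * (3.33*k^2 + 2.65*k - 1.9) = 12.5208*k^3 + 17.1568*k^2 - 1.42*k - 4.104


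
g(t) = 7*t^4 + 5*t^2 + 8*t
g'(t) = 28*t^3 + 10*t + 8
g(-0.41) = -2.24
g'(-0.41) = 1.97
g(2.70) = 430.06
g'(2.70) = 586.12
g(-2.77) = 428.32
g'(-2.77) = -614.81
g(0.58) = 7.11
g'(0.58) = 19.26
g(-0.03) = -0.24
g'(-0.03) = 7.70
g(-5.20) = 5211.73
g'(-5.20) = -3981.02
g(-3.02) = 603.71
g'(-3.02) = -793.42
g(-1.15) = 9.66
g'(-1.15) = -46.08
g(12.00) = 145968.00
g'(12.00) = 48512.00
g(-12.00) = 145776.00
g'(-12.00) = -48496.00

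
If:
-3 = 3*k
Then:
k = -1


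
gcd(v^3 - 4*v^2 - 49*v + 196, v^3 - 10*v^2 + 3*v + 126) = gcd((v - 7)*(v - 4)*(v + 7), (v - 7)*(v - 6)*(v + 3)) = v - 7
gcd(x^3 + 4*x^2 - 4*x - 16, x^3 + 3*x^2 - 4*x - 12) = x^2 - 4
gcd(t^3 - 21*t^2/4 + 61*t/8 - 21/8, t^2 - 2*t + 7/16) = t - 7/4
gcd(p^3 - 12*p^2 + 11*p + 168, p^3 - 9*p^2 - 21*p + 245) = p - 7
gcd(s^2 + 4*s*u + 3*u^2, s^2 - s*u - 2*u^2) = s + u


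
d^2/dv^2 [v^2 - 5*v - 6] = 2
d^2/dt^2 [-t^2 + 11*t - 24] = -2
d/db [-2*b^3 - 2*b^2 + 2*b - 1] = -6*b^2 - 4*b + 2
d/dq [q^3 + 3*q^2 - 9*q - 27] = 3*q^2 + 6*q - 9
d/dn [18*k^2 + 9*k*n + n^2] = 9*k + 2*n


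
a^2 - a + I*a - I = (a - 1)*(a + I)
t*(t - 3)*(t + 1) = t^3 - 2*t^2 - 3*t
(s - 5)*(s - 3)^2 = s^3 - 11*s^2 + 39*s - 45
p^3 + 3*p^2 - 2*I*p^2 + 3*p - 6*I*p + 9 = (p + 3)*(p - 3*I)*(p + I)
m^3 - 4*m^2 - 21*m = m*(m - 7)*(m + 3)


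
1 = 1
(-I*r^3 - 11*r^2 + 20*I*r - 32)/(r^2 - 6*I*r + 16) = (-I*r^2 - 3*r - 4*I)/(r + 2*I)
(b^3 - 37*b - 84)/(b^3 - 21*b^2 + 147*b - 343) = (b^2 + 7*b + 12)/(b^2 - 14*b + 49)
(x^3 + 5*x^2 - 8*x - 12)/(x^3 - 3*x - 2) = (x + 6)/(x + 1)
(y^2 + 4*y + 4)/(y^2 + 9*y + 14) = (y + 2)/(y + 7)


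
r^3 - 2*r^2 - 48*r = r*(r - 8)*(r + 6)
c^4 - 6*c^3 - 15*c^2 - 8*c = c*(c - 8)*(c + 1)^2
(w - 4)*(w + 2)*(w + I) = w^3 - 2*w^2 + I*w^2 - 8*w - 2*I*w - 8*I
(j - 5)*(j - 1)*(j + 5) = j^3 - j^2 - 25*j + 25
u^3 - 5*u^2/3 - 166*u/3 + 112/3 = (u - 8)*(u - 2/3)*(u + 7)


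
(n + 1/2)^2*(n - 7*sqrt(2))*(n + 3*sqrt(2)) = n^4 - 4*sqrt(2)*n^3 + n^3 - 167*n^2/4 - 4*sqrt(2)*n^2 - 42*n - sqrt(2)*n - 21/2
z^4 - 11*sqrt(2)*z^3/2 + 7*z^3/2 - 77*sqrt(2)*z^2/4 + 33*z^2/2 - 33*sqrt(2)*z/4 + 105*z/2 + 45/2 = (z + 1/2)*(z + 3)*(z - 3*sqrt(2))*(z - 5*sqrt(2)/2)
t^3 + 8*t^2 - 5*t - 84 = (t - 3)*(t + 4)*(t + 7)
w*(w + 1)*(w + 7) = w^3 + 8*w^2 + 7*w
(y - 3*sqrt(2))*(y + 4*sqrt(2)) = y^2 + sqrt(2)*y - 24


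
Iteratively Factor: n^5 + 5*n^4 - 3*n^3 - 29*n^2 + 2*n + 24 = (n - 1)*(n^4 + 6*n^3 + 3*n^2 - 26*n - 24) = (n - 1)*(n + 4)*(n^3 + 2*n^2 - 5*n - 6) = (n - 2)*(n - 1)*(n + 4)*(n^2 + 4*n + 3) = (n - 2)*(n - 1)*(n + 3)*(n + 4)*(n + 1)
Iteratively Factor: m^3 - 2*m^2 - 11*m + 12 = (m - 1)*(m^2 - m - 12) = (m - 4)*(m - 1)*(m + 3)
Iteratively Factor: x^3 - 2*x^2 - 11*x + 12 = (x - 4)*(x^2 + 2*x - 3) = (x - 4)*(x + 3)*(x - 1)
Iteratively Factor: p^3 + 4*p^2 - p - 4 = (p + 1)*(p^2 + 3*p - 4) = (p + 1)*(p + 4)*(p - 1)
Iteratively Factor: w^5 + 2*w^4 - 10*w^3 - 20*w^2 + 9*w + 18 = (w - 3)*(w^4 + 5*w^3 + 5*w^2 - 5*w - 6) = (w - 3)*(w + 1)*(w^3 + 4*w^2 + w - 6) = (w - 3)*(w - 1)*(w + 1)*(w^2 + 5*w + 6) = (w - 3)*(w - 1)*(w + 1)*(w + 2)*(w + 3)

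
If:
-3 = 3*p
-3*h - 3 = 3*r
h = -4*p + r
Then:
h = 3/2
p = -1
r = -5/2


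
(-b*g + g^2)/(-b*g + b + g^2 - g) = g/(g - 1)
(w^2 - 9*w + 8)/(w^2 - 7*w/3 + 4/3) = 3*(w - 8)/(3*w - 4)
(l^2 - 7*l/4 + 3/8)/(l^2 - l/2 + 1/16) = 2*(2*l - 3)/(4*l - 1)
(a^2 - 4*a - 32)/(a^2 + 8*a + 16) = (a - 8)/(a + 4)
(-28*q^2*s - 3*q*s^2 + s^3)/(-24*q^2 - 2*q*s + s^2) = s*(7*q - s)/(6*q - s)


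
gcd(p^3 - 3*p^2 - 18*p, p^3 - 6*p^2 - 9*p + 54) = p^2 - 3*p - 18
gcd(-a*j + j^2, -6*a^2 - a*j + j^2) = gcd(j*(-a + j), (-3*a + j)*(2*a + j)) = 1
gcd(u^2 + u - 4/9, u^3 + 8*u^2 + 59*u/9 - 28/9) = u^2 + u - 4/9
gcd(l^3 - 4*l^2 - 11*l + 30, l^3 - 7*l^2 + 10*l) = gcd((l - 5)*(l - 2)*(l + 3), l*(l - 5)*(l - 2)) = l^2 - 7*l + 10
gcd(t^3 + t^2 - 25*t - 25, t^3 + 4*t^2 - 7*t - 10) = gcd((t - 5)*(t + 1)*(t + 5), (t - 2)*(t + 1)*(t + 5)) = t^2 + 6*t + 5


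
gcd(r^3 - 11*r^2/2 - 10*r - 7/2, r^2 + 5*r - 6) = 1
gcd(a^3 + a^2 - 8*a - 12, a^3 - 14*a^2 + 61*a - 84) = a - 3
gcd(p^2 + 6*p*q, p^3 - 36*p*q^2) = p^2 + 6*p*q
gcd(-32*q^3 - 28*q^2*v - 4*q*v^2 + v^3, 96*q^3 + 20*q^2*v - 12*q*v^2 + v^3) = 16*q^2 + 6*q*v - v^2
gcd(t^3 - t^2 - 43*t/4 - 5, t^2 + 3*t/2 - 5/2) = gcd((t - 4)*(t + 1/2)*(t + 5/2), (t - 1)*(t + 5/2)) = t + 5/2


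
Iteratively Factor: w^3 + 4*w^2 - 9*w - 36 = (w + 3)*(w^2 + w - 12) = (w - 3)*(w + 3)*(w + 4)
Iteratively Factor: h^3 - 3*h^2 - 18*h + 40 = (h - 5)*(h^2 + 2*h - 8) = (h - 5)*(h + 4)*(h - 2)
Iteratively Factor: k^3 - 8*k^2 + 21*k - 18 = (k - 3)*(k^2 - 5*k + 6) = (k - 3)*(k - 2)*(k - 3)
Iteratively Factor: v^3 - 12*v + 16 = (v - 2)*(v^2 + 2*v - 8) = (v - 2)*(v + 4)*(v - 2)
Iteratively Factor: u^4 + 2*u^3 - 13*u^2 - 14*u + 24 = (u + 2)*(u^3 - 13*u + 12) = (u - 3)*(u + 2)*(u^2 + 3*u - 4) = (u - 3)*(u - 1)*(u + 2)*(u + 4)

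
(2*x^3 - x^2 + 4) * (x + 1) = 2*x^4 + x^3 - x^2 + 4*x + 4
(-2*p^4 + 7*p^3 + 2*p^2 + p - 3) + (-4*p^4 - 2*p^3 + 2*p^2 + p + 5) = -6*p^4 + 5*p^3 + 4*p^2 + 2*p + 2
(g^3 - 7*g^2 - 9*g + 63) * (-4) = -4*g^3 + 28*g^2 + 36*g - 252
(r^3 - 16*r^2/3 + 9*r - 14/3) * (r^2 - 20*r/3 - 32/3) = r^5 - 12*r^4 + 305*r^3/9 - 70*r^2/9 - 584*r/9 + 448/9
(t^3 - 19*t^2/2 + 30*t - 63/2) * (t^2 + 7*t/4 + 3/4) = t^5 - 31*t^4/4 + 113*t^3/8 + 111*t^2/8 - 261*t/8 - 189/8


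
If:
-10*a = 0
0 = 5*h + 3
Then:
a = 0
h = -3/5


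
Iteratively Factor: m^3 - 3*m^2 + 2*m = (m - 1)*(m^2 - 2*m) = m*(m - 1)*(m - 2)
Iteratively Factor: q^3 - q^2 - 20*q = (q)*(q^2 - q - 20) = q*(q + 4)*(q - 5)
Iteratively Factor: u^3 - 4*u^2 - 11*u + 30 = (u - 2)*(u^2 - 2*u - 15) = (u - 2)*(u + 3)*(u - 5)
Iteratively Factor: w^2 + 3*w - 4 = (w - 1)*(w + 4)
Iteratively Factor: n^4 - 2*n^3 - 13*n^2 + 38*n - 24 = (n + 4)*(n^3 - 6*n^2 + 11*n - 6) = (n - 3)*(n + 4)*(n^2 - 3*n + 2) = (n - 3)*(n - 1)*(n + 4)*(n - 2)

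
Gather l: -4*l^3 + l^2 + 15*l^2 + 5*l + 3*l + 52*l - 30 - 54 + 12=-4*l^3 + 16*l^2 + 60*l - 72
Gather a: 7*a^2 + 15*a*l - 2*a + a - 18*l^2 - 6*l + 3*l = 7*a^2 + a*(15*l - 1) - 18*l^2 - 3*l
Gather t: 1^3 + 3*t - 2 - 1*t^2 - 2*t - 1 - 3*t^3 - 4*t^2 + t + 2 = -3*t^3 - 5*t^2 + 2*t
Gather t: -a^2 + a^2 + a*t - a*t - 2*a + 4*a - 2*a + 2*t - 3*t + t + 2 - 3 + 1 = 0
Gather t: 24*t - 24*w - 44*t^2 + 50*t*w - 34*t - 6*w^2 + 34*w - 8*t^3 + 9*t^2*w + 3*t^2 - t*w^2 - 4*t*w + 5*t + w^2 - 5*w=-8*t^3 + t^2*(9*w - 41) + t*(-w^2 + 46*w - 5) - 5*w^2 + 5*w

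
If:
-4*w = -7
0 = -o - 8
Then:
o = -8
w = 7/4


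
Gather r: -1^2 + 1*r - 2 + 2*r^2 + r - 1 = 2*r^2 + 2*r - 4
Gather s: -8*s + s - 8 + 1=-7*s - 7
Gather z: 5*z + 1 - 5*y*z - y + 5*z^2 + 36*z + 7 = -y + 5*z^2 + z*(41 - 5*y) + 8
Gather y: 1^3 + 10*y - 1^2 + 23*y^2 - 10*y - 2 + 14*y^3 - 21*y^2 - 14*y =14*y^3 + 2*y^2 - 14*y - 2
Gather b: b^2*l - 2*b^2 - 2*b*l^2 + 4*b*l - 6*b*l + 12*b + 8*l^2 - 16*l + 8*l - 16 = b^2*(l - 2) + b*(-2*l^2 - 2*l + 12) + 8*l^2 - 8*l - 16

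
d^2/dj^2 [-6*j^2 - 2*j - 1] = -12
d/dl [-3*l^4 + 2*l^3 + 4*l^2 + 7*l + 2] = -12*l^3 + 6*l^2 + 8*l + 7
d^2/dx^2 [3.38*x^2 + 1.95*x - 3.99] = 6.76000000000000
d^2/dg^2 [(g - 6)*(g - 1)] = 2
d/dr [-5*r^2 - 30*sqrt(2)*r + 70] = -10*r - 30*sqrt(2)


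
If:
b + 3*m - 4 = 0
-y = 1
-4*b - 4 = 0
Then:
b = -1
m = 5/3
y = -1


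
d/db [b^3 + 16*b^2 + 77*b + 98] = 3*b^2 + 32*b + 77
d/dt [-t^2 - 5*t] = -2*t - 5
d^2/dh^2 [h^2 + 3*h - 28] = 2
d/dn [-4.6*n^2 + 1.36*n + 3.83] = 1.36 - 9.2*n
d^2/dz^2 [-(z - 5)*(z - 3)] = -2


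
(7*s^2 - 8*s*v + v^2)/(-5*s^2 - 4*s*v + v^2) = (-7*s^2 + 8*s*v - v^2)/(5*s^2 + 4*s*v - v^2)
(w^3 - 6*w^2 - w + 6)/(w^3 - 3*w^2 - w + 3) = (w - 6)/(w - 3)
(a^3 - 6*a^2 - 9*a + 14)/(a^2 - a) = a - 5 - 14/a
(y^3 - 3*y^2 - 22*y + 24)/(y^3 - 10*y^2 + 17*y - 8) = (y^2 - 2*y - 24)/(y^2 - 9*y + 8)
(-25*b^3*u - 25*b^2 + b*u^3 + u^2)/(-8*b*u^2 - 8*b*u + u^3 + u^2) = (25*b^3*u + 25*b^2 - b*u^3 - u^2)/(u*(8*b*u + 8*b - u^2 - u))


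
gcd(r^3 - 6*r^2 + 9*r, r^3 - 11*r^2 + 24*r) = r^2 - 3*r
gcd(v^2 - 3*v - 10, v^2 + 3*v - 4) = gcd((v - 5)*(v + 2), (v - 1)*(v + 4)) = 1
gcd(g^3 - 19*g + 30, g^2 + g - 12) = g - 3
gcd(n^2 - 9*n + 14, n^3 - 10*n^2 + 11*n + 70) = n - 7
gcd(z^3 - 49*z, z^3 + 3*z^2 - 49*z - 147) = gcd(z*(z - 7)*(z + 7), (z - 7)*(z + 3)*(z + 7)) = z^2 - 49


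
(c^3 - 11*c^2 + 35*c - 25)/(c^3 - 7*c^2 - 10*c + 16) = (c^2 - 10*c + 25)/(c^2 - 6*c - 16)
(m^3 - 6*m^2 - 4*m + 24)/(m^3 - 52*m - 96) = (m^2 - 8*m + 12)/(m^2 - 2*m - 48)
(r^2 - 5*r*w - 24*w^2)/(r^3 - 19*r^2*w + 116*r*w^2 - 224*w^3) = (r + 3*w)/(r^2 - 11*r*w + 28*w^2)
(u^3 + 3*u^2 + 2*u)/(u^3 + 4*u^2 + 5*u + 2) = u/(u + 1)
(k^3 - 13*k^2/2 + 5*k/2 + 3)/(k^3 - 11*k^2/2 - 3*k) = (k - 1)/k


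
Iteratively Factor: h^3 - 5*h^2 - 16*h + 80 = (h - 5)*(h^2 - 16) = (h - 5)*(h - 4)*(h + 4)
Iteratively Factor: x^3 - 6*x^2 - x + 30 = (x - 3)*(x^2 - 3*x - 10) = (x - 5)*(x - 3)*(x + 2)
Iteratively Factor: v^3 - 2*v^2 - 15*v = (v + 3)*(v^2 - 5*v) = v*(v + 3)*(v - 5)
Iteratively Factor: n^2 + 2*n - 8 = (n + 4)*(n - 2)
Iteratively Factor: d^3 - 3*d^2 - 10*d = (d + 2)*(d^2 - 5*d) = d*(d + 2)*(d - 5)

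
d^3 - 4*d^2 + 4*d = d*(d - 2)^2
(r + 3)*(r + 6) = r^2 + 9*r + 18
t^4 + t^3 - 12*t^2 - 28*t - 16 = (t - 4)*(t + 1)*(t + 2)^2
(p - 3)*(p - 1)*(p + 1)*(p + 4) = p^4 + p^3 - 13*p^2 - p + 12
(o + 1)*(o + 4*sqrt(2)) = o^2 + o + 4*sqrt(2)*o + 4*sqrt(2)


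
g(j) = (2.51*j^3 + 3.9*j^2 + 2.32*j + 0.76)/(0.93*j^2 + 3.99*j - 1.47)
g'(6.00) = 2.35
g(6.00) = 12.46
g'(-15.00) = 2.34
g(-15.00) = -51.56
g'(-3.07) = -12.92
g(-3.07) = 8.52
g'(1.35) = 1.19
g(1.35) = 3.06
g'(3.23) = 2.03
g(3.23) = 6.32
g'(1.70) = 1.50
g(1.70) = 3.54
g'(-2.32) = -4.48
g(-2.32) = 2.62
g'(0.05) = -4.40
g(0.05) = -0.70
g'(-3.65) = -36.76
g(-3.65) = 21.35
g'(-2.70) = -7.53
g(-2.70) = 4.85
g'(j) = (-1.86*j - 3.99)*(2.51*j^3 + 3.9*j^2 + 2.32*j + 0.76)/(0.93*j^2 + 3.99*j - 1.47)^2 + (7.53*j^2 + 7.8*j + 2.32)/(0.93*j^2 + 3.99*j - 1.47) = (2.3343*j^4 + 20.0298*j^3 + 2.3343*j^2 - 12.8796*j - 6.4428)/(0.8649*j^4 + 7.4214*j^3 + 13.1859*j^2 - 11.7306*j + 2.1609)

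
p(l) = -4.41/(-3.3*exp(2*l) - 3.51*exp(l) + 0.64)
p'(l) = -4.41*(6.6*exp(2*l) + 3.51*exp(l))/(-3.3*exp(2*l) - 3.51*exp(l) + 0.64)^2 = (-29.106*exp(l) - 15.4791)*exp(l)/(3.3*exp(2*l) + 3.51*exp(l) - 0.64)^2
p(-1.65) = 28.30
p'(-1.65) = -166.67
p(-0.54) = 1.75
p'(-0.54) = -2.96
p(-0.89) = 3.25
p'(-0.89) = -6.11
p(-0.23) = 1.04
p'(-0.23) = -1.71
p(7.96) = 0.00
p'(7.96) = -0.00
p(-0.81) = 2.80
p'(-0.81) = -5.10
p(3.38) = 0.00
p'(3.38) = -0.00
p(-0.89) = 3.25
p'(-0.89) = -6.11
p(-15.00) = -6.89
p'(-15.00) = 0.00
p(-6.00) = -6.99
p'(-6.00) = -0.10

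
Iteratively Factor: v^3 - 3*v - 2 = (v + 1)*(v^2 - v - 2) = (v - 2)*(v + 1)*(v + 1)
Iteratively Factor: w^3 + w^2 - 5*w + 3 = (w - 1)*(w^2 + 2*w - 3) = (w - 1)*(w + 3)*(w - 1)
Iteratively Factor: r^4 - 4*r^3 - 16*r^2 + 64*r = (r - 4)*(r^3 - 16*r) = r*(r - 4)*(r^2 - 16) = r*(r - 4)*(r + 4)*(r - 4)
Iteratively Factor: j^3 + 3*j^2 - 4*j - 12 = (j + 2)*(j^2 + j - 6) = (j - 2)*(j + 2)*(j + 3)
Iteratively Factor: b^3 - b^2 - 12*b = (b)*(b^2 - b - 12) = b*(b - 4)*(b + 3)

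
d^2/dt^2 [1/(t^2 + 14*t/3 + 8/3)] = 6*(-9*t^2 - 42*t + 4*(3*t + 7)^2 - 24)/(3*t^2 + 14*t + 8)^3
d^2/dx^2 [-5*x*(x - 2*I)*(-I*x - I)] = 30*I*x + 20 + 10*I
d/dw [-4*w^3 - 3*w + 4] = -12*w^2 - 3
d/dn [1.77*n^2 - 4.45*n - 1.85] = 3.54*n - 4.45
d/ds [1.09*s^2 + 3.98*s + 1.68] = 2.18*s + 3.98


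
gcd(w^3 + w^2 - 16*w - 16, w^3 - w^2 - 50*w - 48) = w + 1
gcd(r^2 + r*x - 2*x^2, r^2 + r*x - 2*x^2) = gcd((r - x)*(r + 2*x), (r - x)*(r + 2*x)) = -r^2 - r*x + 2*x^2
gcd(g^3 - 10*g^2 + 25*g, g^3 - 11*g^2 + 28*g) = g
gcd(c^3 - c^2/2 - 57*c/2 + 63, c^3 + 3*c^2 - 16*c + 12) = c + 6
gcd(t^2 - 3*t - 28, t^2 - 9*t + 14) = t - 7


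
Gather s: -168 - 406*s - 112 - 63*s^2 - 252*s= -63*s^2 - 658*s - 280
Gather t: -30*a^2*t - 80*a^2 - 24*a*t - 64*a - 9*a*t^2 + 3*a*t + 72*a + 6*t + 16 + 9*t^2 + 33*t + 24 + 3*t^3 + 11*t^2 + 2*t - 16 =-80*a^2 + 8*a + 3*t^3 + t^2*(20 - 9*a) + t*(-30*a^2 - 21*a + 41) + 24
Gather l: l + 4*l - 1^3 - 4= 5*l - 5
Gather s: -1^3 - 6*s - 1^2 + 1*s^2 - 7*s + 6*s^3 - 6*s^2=6*s^3 - 5*s^2 - 13*s - 2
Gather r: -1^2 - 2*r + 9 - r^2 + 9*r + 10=-r^2 + 7*r + 18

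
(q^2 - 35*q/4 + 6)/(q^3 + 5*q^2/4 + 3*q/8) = 2*(4*q^2 - 35*q + 24)/(q*(8*q^2 + 10*q + 3))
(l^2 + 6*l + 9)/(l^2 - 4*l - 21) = (l + 3)/(l - 7)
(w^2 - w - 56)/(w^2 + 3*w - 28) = (w - 8)/(w - 4)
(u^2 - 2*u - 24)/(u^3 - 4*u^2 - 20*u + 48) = 1/(u - 2)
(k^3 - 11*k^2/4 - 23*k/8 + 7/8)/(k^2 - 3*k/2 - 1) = (-8*k^3 + 22*k^2 + 23*k - 7)/(4*(-2*k^2 + 3*k + 2))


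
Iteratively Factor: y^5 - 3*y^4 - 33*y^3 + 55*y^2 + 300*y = (y + 4)*(y^4 - 7*y^3 - 5*y^2 + 75*y) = (y - 5)*(y + 4)*(y^3 - 2*y^2 - 15*y) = y*(y - 5)*(y + 4)*(y^2 - 2*y - 15) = y*(y - 5)*(y + 3)*(y + 4)*(y - 5)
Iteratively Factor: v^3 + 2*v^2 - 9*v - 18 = (v - 3)*(v^2 + 5*v + 6) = (v - 3)*(v + 2)*(v + 3)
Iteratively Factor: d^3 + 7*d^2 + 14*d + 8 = (d + 4)*(d^2 + 3*d + 2) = (d + 2)*(d + 4)*(d + 1)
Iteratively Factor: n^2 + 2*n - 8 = (n + 4)*(n - 2)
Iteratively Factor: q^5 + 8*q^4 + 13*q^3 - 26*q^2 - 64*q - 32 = (q + 1)*(q^4 + 7*q^3 + 6*q^2 - 32*q - 32) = (q + 1)*(q + 4)*(q^3 + 3*q^2 - 6*q - 8) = (q - 2)*(q + 1)*(q + 4)*(q^2 + 5*q + 4) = (q - 2)*(q + 1)*(q + 4)^2*(q + 1)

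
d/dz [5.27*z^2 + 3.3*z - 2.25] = 10.54*z + 3.3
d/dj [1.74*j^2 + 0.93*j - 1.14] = 3.48*j + 0.93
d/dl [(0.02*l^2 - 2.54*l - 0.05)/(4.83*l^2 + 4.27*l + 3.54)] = (12.3536*l^2 + 0.624600000000001*l - 8.7781)/(23.3289*l^4 + 41.2482*l^3 + 52.4293*l^2 + 30.2316*l + 12.5316)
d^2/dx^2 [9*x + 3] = 0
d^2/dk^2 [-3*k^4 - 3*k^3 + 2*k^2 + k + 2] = -36*k^2 - 18*k + 4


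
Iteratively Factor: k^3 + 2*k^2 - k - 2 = (k - 1)*(k^2 + 3*k + 2) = (k - 1)*(k + 2)*(k + 1)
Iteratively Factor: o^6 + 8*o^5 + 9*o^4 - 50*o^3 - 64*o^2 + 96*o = (o - 2)*(o^5 + 10*o^4 + 29*o^3 + 8*o^2 - 48*o) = (o - 2)*(o + 4)*(o^4 + 6*o^3 + 5*o^2 - 12*o) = (o - 2)*(o + 4)^2*(o^3 + 2*o^2 - 3*o) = (o - 2)*(o - 1)*(o + 4)^2*(o^2 + 3*o) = (o - 2)*(o - 1)*(o + 3)*(o + 4)^2*(o)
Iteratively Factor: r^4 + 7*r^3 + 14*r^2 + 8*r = (r + 1)*(r^3 + 6*r^2 + 8*r) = r*(r + 1)*(r^2 + 6*r + 8) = r*(r + 1)*(r + 2)*(r + 4)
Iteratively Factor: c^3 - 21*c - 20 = (c - 5)*(c^2 + 5*c + 4) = (c - 5)*(c + 1)*(c + 4)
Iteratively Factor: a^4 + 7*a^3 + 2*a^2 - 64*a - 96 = (a + 2)*(a^3 + 5*a^2 - 8*a - 48) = (a + 2)*(a + 4)*(a^2 + a - 12) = (a + 2)*(a + 4)^2*(a - 3)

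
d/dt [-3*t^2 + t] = 1 - 6*t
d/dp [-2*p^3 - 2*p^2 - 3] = 2*p*(-3*p - 2)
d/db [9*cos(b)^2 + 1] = -9*sin(2*b)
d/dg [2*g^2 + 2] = 4*g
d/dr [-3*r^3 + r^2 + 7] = r*(2 - 9*r)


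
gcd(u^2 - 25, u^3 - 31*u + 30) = u - 5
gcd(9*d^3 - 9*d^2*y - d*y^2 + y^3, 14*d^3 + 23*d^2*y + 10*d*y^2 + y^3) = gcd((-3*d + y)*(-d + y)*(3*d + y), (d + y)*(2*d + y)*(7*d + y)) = 1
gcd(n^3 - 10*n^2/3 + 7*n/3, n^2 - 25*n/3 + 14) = n - 7/3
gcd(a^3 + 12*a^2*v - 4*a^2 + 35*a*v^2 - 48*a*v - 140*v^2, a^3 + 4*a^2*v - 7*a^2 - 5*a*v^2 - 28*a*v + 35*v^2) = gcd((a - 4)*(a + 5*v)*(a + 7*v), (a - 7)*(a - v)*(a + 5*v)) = a + 5*v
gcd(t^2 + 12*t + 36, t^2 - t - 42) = t + 6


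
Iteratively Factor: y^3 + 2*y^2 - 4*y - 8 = (y + 2)*(y^2 - 4) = (y + 2)^2*(y - 2)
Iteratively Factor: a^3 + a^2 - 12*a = (a)*(a^2 + a - 12) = a*(a - 3)*(a + 4)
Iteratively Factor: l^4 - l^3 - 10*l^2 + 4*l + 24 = (l - 3)*(l^3 + 2*l^2 - 4*l - 8) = (l - 3)*(l + 2)*(l^2 - 4) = (l - 3)*(l - 2)*(l + 2)*(l + 2)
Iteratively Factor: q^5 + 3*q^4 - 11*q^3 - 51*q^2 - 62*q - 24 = (q + 1)*(q^4 + 2*q^3 - 13*q^2 - 38*q - 24) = (q - 4)*(q + 1)*(q^3 + 6*q^2 + 11*q + 6) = (q - 4)*(q + 1)*(q + 3)*(q^2 + 3*q + 2) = (q - 4)*(q + 1)^2*(q + 3)*(q + 2)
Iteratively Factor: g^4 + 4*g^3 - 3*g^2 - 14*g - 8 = (g + 4)*(g^3 - 3*g - 2) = (g - 2)*(g + 4)*(g^2 + 2*g + 1) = (g - 2)*(g + 1)*(g + 4)*(g + 1)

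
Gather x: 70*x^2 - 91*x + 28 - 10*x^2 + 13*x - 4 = 60*x^2 - 78*x + 24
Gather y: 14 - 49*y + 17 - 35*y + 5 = 36 - 84*y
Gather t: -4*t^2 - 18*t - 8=-4*t^2 - 18*t - 8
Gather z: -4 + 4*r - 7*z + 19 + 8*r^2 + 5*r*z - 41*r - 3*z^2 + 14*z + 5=8*r^2 - 37*r - 3*z^2 + z*(5*r + 7) + 20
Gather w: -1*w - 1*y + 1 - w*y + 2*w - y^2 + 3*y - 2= w*(1 - y) - y^2 + 2*y - 1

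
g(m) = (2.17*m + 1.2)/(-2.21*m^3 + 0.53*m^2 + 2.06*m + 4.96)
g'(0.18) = 0.29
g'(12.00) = 0.00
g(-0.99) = -0.17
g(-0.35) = 0.10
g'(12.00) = 0.00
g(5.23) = -0.04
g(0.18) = 0.30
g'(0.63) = 0.36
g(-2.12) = -0.14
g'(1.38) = 4.95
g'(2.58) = 0.37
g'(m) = (2.17*m + 1.2)*(6.63*m^2 - 1.06*m - 2.06)/(-2.21*m^3 + 0.53*m^2 + 2.06*m + 4.96)^2 + 2.17/(-2.21*m^3 + 0.53*m^2 + 2.06*m + 4.96) = (9.5914*m^3 + 6.8059*m^2 - 1.272*m + 8.2912)/(4.8841*m^6 - 2.3426*m^5 - 8.8243*m^4 - 19.7396*m^3 + 9.5012*m^2 + 20.4352*m + 24.6016)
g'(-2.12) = -0.09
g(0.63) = 0.43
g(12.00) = -0.01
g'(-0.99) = 0.22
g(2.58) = -0.28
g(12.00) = -0.01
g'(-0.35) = 0.47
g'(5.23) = 0.02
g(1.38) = 1.40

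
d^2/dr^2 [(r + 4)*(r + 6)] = 2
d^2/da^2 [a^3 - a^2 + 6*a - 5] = 6*a - 2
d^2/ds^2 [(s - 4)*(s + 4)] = 2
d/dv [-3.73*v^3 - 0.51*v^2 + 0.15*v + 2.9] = -11.19*v^2 - 1.02*v + 0.15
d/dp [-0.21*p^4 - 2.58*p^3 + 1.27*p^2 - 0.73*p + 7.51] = -0.84*p^3 - 7.74*p^2 + 2.54*p - 0.73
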